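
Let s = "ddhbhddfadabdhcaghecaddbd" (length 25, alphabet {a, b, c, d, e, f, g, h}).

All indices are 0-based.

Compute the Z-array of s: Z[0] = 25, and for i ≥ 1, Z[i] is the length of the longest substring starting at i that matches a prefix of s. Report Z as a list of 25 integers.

[25, 1, 0, 0, 0, 2, 1, 0, 0, 1, 0, 0, 1, 0, 0, 0, 0, 0, 0, 0, 0, 2, 1, 0, 1]

Z[0]=25
i=1: i≥r, start 0; Z[1]=1 grow→box=[1,2)
i=2: i≥r, start 0; Z[2]=0
i=3: i≥r, start 0; Z[3]=0
i=4: i≥r, start 0; Z[4]=0
i=5: i≥r, start 0; Z[5]=2 grow→box=[5,7)
i=6: min(r-i=1, Z[1]=1)=1; Z[6]=1
i=7: i≥r, start 0; Z[7]=0
i=8: i≥r, start 0; Z[8]=0
i=9: i≥r, start 0; Z[9]=1 grow→box=[9,10)
i=10: i≥r, start 0; Z[10]=0
i=11: i≥r, start 0; Z[11]=0
i=12: i≥r, start 0; Z[12]=1 grow→box=[12,13)
i=13: i≥r, start 0; Z[13]=0
i=14: i≥r, start 0; Z[14]=0
i=15: i≥r, start 0; Z[15]=0
i=16: i≥r, start 0; Z[16]=0
i=17: i≥r, start 0; Z[17]=0
i=18: i≥r, start 0; Z[18]=0
i=19: i≥r, start 0; Z[19]=0
i=20: i≥r, start 0; Z[20]=0
i=21: i≥r, start 0; Z[21]=2 grow→box=[21,23)
i=22: min(r-i=1, Z[1]=1)=1; Z[22]=1
i=23: i≥r, start 0; Z[23]=0
i=24: i≥r, start 0; Z[24]=1 grow→box=[24,25)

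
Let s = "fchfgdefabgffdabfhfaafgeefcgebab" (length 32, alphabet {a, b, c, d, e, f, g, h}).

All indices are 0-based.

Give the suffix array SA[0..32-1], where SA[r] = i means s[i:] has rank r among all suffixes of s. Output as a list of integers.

[19, 30, 14, 8, 20, 31, 29, 15, 9, 26, 1, 13, 5, 28, 23, 6, 24, 18, 7, 25, 0, 12, 11, 3, 21, 16, 4, 27, 22, 10, 17, 2]

rank→(start, suffix):
  0 → (19, 'aafgeefcgebab')
  1 → (30, 'ab')
  2 → (14, 'abfhfaafgeefcgebab')
  3 → (8, 'abgffdabfhfaafgeefcgebab')
  4 → (20, 'afgeefcgebab')
  5 → (31, 'b')
  6 → (29, 'bab')
  7 → (15, 'bfhfaafgeefcgebab')
  8 → (9, 'bgffdabfhfaafgeefcgebab')
  9 → (26, 'cgebab')
  10 → (1, 'chfgdefabgffdabfhfaafgeefcgebab')
  11 → (13, 'dabfhfaafgeefcgebab')
  12 → (5, 'defabgffdabfhfaafgeefcgebab')
  13 → (28, 'ebab')
  14 → (23, 'eefcgebab')
  15 → (6, 'efabgffdabfhfaafgeefcgebab')
  16 → (24, 'efcgebab')
  17 → (18, 'faafgeefcgebab')
  18 → (7, 'fabgffdabfhfaafgeefcgebab')
  19 → (25, 'fcgebab')
  20 → (0, 'fchfgdefabgffdabfhfaafgeefcgebab')
  21 → (12, 'fdabfhfaafgeefcgebab')
  22 → (11, 'ffdabfhfaafgeefcgebab')
  23 → (3, 'fgdefabgffdabfhfaafgeefcgebab')
  24 → (21, 'fgeefcgebab')
  25 → (16, 'fhfaafgeefcgebab')
  26 → (4, 'gdefabgffdabfhfaafgeefcgebab')
  27 → (27, 'gebab')
  28 → (22, 'geefcgebab')
  29 → (10, 'gffdabfhfaafgeefcgebab')
  30 → (17, 'hfaafgeefcgebab')
  31 → (2, 'hfgdefabgffdabfhfaafgeefcgebab')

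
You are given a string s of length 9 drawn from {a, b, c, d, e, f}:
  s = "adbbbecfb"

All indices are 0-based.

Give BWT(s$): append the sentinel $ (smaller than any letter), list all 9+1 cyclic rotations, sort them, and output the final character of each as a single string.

b$fdbbeabc

rank  rotation    last
    0  $adbbbecfb  b
    1  adbbbecfb$  $
    2  b$adbbbecf  f
    3  bbbecfb$ad  d
    4  bbecfb$adb  b
    5  becfb$adbb  b
    6  cfb$adbbbe  e
    7  dbbbecfb$a  a
    8  ecfb$adbbb  b
    9  fb$adbbbec  c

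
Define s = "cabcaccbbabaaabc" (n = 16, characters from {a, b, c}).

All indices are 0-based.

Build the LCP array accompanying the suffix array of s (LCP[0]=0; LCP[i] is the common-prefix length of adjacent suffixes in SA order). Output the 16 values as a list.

[0, 2, 1, 2, 3, 1, 0, 2, 1, 1, 2, 0, 1, 2, 1, 1]

sorted suffixes:
  #0 SA[0]=11  'aaabc'
  #1 SA[1]=12  'aabc'
  #2 SA[2]=9  'abaaabc'
  #3 SA[3]=13  'abc'
  #4 SA[4]=1  'abcaccbbabaaabc'
  #5 SA[5]=4  'accbbabaaabc'
  #6 SA[6]=10  'baaabc'
  #7 SA[7]=8  'babaaabc'
  #8 SA[8]=7  'bbabaaabc'
  #9 SA[9]=14  'bc'
  #10 SA[10]=2  'bcaccbbabaaabc'
  #11 SA[11]=15  'c'
  #12 SA[12]=0  'cabcaccbbabaaabc'
  #13 SA[13]=3  'caccbbabaaabc'
  #14 SA[14]=6  'cbbabaaabc'
  #15 SA[15]=5  'ccbbabaaabc'

SA = [11, 12, 9, 13, 1, 4, 10, 8, 7, 14, 2, 15, 0, 3, 6, 5]
rank  pair      lcp
   1  s[11:],s[12:]  2  'aa'
   2  s[12:],s[9:]  1  'a'
   3  s[9:],s[13:]  2  'ab'
   4  s[13:],s[1:]  3  'abc'
   5  s[1:],s[4:]  1  'a'
   6  s[4:],s[10:]  0  ''
   7  s[10:],s[8:]  2  'ba'
   8  s[8:],s[7:]  1  'b'
   9  s[7:],s[14:]  1  'b'
  10  s[14:],s[2:]  2  'bc'
  11  s[2:],s[15:]  0  ''
  12  s[15:],s[0:]  1  'c'
  13  s[0:],s[3:]  2  'ca'
  14  s[3:],s[6:]  1  'c'
  15  s[6:],s[5:]  1  'c'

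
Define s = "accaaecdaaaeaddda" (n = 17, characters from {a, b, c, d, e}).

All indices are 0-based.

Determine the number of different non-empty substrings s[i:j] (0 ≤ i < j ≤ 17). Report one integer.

134

rank→(start, suffix):
  0 → (16, 'a')
  1 → (8, 'aaaeaddda')
  2 → (9, 'aaeaddda')
  3 → (3, 'aaecdaaaeaddda')
  4 → (0, 'accaaecdaaaeaddda')
  5 → (12, 'addda')
  6 → (10, 'aeaddda')
  7 → (4, 'aecdaaaeaddda')
  8 → (2, 'caaecdaaaeaddda')
  9 → (1, 'ccaaecdaaaeaddda')
  10 → (6, 'cdaaaeaddda')
  11 → (15, 'da')
  12 → (7, 'daaaeaddda')
  13 → (14, 'dda')
  14 → (13, 'ddda')
  15 → (11, 'eaddda')
  16 → (5, 'ecdaaaeaddda')

SA = [16, 8, 9, 3, 0, 12, 10, 4, 2, 1, 6, 15, 7, 14, 13, 11, 5]
[i] adj suffixes → lcp
  [1] 16/8 → 1 ('a')
  [2] 8/9 → 2 ('aa')
  [3] 9/3 → 3 ('aae')
  [4] 3/0 → 1 ('a')
  [5] 0/12 → 1 ('a')
  [6] 12/10 → 1 ('a')
  [7] 10/4 → 2 ('ae')
  [8] 4/2 → 0 ('')
  [9] 2/1 → 1 ('c')
  [10] 1/6 → 1 ('c')
  [11] 6/15 → 0 ('')
  [12] 15/7 → 2 ('da')
  [13] 7/14 → 1 ('d')
  [14] 14/13 → 2 ('dd')
  [15] 13/11 → 0 ('')
  [16] 11/5 → 1 ('e')

n(n+1)/2 = 17·18/2 = 153
Σ LCP = 0 + 1 + 2 + 3 + 1 + 1 + 1 + 2 + 0 + 1 + 1 + 0 + 2 + 1 + 2 + 0 + 1 = 19
distinct = 153 − 19 = 134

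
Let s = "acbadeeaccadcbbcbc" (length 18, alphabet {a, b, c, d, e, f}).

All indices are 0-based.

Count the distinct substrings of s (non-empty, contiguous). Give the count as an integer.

153

sorted suffixes:
  #0 SA[0]=0  'acbadeeaccadcbbcbc'
  #1 SA[1]=7  'accadcbbcbc'
  #2 SA[2]=10  'adcbbcbc'
  #3 SA[3]=3  'adeeaccadcbbcbc'
  #4 SA[4]=2  'badeeaccadcbbcbc'
  #5 SA[5]=13  'bbcbc'
  #6 SA[6]=16  'bc'
  #7 SA[7]=14  'bcbc'
  #8 SA[8]=17  'c'
  #9 SA[9]=9  'cadcbbcbc'
  #10 SA[10]=1  'cbadeeaccadcbbcbc'
  #11 SA[11]=12  'cbbcbc'
  #12 SA[12]=15  'cbc'
  #13 SA[13]=8  'ccadcbbcbc'
  #14 SA[14]=11  'dcbbcbc'
  #15 SA[15]=4  'deeaccadcbbcbc'
  #16 SA[16]=6  'eaccadcbbcbc'
  #17 SA[17]=5  'eeaccadcbbcbc'

SA = [0, 7, 10, 3, 2, 13, 16, 14, 17, 9, 1, 12, 15, 8, 11, 4, 6, 5]
i: (SA[i-1],SA[i]) lcp shared
  1: (0,7) 2 'ac'
  2: (7,10) 1 'a'
  3: (10,3) 2 'ad'
  4: (3,2) 0 ''
  5: (2,13) 1 'b'
  6: (13,16) 1 'b'
  7: (16,14) 2 'bc'
  8: (14,17) 0 ''
  9: (17,9) 1 'c'
  10: (9,1) 1 'c'
  11: (1,12) 2 'cb'
  12: (12,15) 2 'cb'
  13: (15,8) 1 'c'
  14: (8,11) 0 ''
  15: (11,4) 1 'd'
  16: (4,6) 0 ''
  17: (6,5) 1 'e'

n(n+1)/2 = 18·19/2 = 171
Σ LCP = 0 + 2 + 1 + 2 + 0 + 1 + 1 + 2 + 0 + 1 + 1 + 2 + 2 + 1 + 0 + 1 + 0 + 1 = 18
distinct = 171 − 18 = 153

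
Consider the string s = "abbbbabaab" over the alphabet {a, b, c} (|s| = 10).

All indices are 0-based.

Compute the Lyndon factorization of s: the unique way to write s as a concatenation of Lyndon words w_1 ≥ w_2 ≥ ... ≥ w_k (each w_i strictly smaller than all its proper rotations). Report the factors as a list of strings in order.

emit factor 1: 'abbbb' (i=0, period=5)
emit factor 2: 'ab' (i=5, period=2)
emit factor 3: 'aab' (i=7, period=3)

["abbbb", "ab", "aab"]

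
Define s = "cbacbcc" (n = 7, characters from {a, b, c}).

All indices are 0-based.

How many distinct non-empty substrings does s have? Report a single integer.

23

rank→(start, suffix):
  0 → (2, 'acbcc')
  1 → (1, 'bacbcc')
  2 → (4, 'bcc')
  3 → (6, 'c')
  4 → (0, 'cbacbcc')
  5 → (3, 'cbcc')
  6 → (5, 'cc')

SA = [2, 1, 4, 6, 0, 3, 5]
[i] adj suffixes → lcp
  [1] 2/1 → 0 ('')
  [2] 1/4 → 1 ('b')
  [3] 4/6 → 0 ('')
  [4] 6/0 → 1 ('c')
  [5] 0/3 → 2 ('cb')
  [6] 3/5 → 1 ('c')

n(n+1)/2 = 7·8/2 = 28
Σ LCP = 0 + 0 + 1 + 0 + 1 + 2 + 1 = 5
distinct = 28 − 5 = 23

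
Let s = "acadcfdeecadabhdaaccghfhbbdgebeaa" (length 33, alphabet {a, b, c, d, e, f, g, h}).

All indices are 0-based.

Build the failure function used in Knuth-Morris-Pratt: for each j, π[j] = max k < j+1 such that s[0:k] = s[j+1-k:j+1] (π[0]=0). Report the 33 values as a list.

π[0] = 0
j=1 s[j]='c': π[1]=0 (border '')
j=2 s[j]='a': π[2]=1 (border 'a')
j=3 s[j]='d': k: 1→0; π[3]=0 (border '')
j=4 s[j]='c': π[4]=0 (border '')
j=5 s[j]='f': π[5]=0 (border '')
j=6 s[j]='d': π[6]=0 (border '')
j=7 s[j]='e': π[7]=0 (border '')
j=8 s[j]='e': π[8]=0 (border '')
j=9 s[j]='c': π[9]=0 (border '')
j=10 s[j]='a': π[10]=1 (border 'a')
j=11 s[j]='d': k: 1→0; π[11]=0 (border '')
j=12 s[j]='a': π[12]=1 (border 'a')
j=13 s[j]='b': k: 1→0; π[13]=0 (border '')
j=14 s[j]='h': π[14]=0 (border '')
j=15 s[j]='d': π[15]=0 (border '')
j=16 s[j]='a': π[16]=1 (border 'a')
j=17 s[j]='a': k: 1→0; π[17]=1 (border 'a')
j=18 s[j]='c': π[18]=2 (border 'ac')
j=19 s[j]='c': k: 2→0; π[19]=0 (border '')
j=20 s[j]='g': π[20]=0 (border '')
j=21 s[j]='h': π[21]=0 (border '')
j=22 s[j]='f': π[22]=0 (border '')
j=23 s[j]='h': π[23]=0 (border '')
j=24 s[j]='b': π[24]=0 (border '')
j=25 s[j]='b': π[25]=0 (border '')
j=26 s[j]='d': π[26]=0 (border '')
j=27 s[j]='g': π[27]=0 (border '')
j=28 s[j]='e': π[28]=0 (border '')
j=29 s[j]='b': π[29]=0 (border '')
j=30 s[j]='e': π[30]=0 (border '')
j=31 s[j]='a': π[31]=1 (border 'a')
j=32 s[j]='a': k: 1→0; π[32]=1 (border 'a')

[0, 0, 1, 0, 0, 0, 0, 0, 0, 0, 1, 0, 1, 0, 0, 0, 1, 1, 2, 0, 0, 0, 0, 0, 0, 0, 0, 0, 0, 0, 0, 1, 1]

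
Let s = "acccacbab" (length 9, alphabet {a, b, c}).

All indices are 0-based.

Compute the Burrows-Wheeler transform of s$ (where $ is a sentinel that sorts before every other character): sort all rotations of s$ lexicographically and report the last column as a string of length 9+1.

bbc$accaca

rank  rotation    last
    0  $acccacbab  b
    1  ab$acccacb  b
    2  acbab$accc  c
    3  acccacbab$  $
    4  b$acccacba  a
    5  bab$acccac  c
    6  cacbab$acc  c
    7  cbab$accca  a
    8  ccacbab$ac  c
    9  cccacbab$a  a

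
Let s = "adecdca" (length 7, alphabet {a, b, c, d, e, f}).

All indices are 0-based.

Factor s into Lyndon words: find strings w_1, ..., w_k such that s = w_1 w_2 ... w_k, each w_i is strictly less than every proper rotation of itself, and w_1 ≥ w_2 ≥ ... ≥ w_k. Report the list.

["adecdc", "a"]

emit factor 1: 'adecdc' (i=0, period=6)
emit factor 2: 'a' (i=6, period=1)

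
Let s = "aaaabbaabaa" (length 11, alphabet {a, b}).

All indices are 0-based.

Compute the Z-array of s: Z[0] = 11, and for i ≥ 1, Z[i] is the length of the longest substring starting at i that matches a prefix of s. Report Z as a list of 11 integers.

[11, 3, 2, 1, 0, 0, 2, 1, 0, 2, 1]

Z[0]=11
i=1: outside box; Z[1]=3 grow→box=[1,4)
i=2: min(r-i=2, Z[1]=3)=2; Z[2]=2
i=3: min(r-i=1, Z[2]=2)=1; Z[3]=1
i=4: outside box; Z[4]=0
i=5: outside box; Z[5]=0
i=6: outside box; Z[6]=2 grow→box=[6,8)
i=7: min(r-i=1, Z[1]=3)=1; Z[7]=1
i=8: outside box; Z[8]=0
i=9: outside box; Z[9]=2 grow→box=[9,11)
i=10: min(r-i=1, Z[1]=3)=1; Z[10]=1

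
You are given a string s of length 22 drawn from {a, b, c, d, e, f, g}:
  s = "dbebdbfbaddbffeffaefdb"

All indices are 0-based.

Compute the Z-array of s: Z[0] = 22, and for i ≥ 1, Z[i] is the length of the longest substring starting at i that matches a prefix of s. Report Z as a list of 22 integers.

Z[0]=22
i=1: outside box; Z[1]=0
i=2: outside box; Z[2]=0
i=3: outside box; Z[3]=0
i=4: outside box; Z[4]=2 scan→box=[4,6)
i=5: min(r-i=1, Z[1]=0)=0; Z[5]=0
i=6: outside box; Z[6]=0
i=7: outside box; Z[7]=0
i=8: outside box; Z[8]=0
i=9: outside box; Z[9]=1 scan→box=[9,10)
i=10: outside box; Z[10]=2 scan→box=[10,12)
i=11: min(r-i=1, Z[1]=0)=0; Z[11]=0
i=12: outside box; Z[12]=0
i=13: outside box; Z[13]=0
i=14: outside box; Z[14]=0
i=15: outside box; Z[15]=0
i=16: outside box; Z[16]=0
i=17: outside box; Z[17]=0
i=18: outside box; Z[18]=0
i=19: outside box; Z[19]=0
i=20: outside box; Z[20]=2 scan→box=[20,22)
i=21: min(r-i=1, Z[1]=0)=0; Z[21]=0

[22, 0, 0, 0, 2, 0, 0, 0, 0, 1, 2, 0, 0, 0, 0, 0, 0, 0, 0, 0, 2, 0]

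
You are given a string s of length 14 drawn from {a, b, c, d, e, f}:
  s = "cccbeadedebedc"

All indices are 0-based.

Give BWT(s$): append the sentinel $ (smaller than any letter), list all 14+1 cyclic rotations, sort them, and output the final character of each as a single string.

cecedcc$eeabdbd

rank  rotation         last
    0  $cccbeadedebedc  c
    1  adedebedc$cccbe  e
    2  beadedebedc$ccc  c
    3  bedc$cccbeadede  e
    4  c$cccbeadedebed  d
    5  cbeadedebedc$cc  c
    6  ccbeadedebedc$c  c
    7  cccbeadedebedc$  $
    8  dc$cccbeadedebe  e
    9  debedc$cccbeade  e
   10  dedebedc$cccbea  a
   11  eadedebedc$cccb  b
   12  ebedc$cccbeaded  d
   13  edc$cccbeadedeb  b
   14  edebedc$cccbead  d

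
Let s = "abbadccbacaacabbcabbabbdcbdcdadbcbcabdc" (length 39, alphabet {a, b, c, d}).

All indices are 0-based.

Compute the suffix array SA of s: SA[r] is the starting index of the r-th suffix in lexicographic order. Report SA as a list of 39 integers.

[10, 17, 0, 13, 20, 35, 8, 11, 29, 3, 19, 7, 2, 18, 1, 14, 21, 15, 33, 31, 36, 22, 25, 38, 9, 16, 12, 34, 6, 32, 24, 5, 27, 28, 30, 37, 23, 4, 26]

rank→(start, suffix):
  0 → (10, 'aacabbcabbabbdcbdcdadbcbcabdc')
  1 → (17, 'abbabbdcbdcdadbcbcabdc')
  2 → (0, 'abbadccbacaacabbcabbabbdcbdcdadbcbcabdc')
  3 → (13, 'abbcabbabbdcbdcdadbcbcabdc')
  4 → (20, 'abbdcbdcdadbcbcabdc')
  5 → (35, 'abdc')
  6 → (8, 'acaacabbcabbabbdcbdcdadbcbcabdc')
  7 → (11, 'acabbcabbabbdcbdcdadbcbcabdc')
  8 → (29, 'adbcbcabdc')
  9 → (3, 'adccbacaacabbcabbabbdcbdcdadbcbcabdc')
  10 → (19, 'babbdcbdcdadbcbcabdc')
  11 → (7, 'bacaacabbcabbabbdcbdcdadbcbcabdc')
  12 → (2, 'badccbacaacabbcabbabbdcbdcdadbcbcabdc')
  13 → (18, 'bbabbdcbdcdadbcbcabdc')
  14 → (1, 'bbadccbacaacabbcabbabbdcbdcdadbcbcabdc')
  15 → (14, 'bbcabbabbdcbdcdadbcbcabdc')
  16 → (21, 'bbdcbdcdadbcbcabdc')
  17 → (15, 'bcabbabbdcbdcdadbcbcabdc')
  18 → (33, 'bcabdc')
  19 → (31, 'bcbcabdc')
  20 → (36, 'bdc')
  21 → (22, 'bdcbdcdadbcbcabdc')
  22 → (25, 'bdcdadbcbcabdc')
  23 → (38, 'c')
  24 → (9, 'caacabbcabbabbdcbdcdadbcbcabdc')
  25 → (16, 'cabbabbdcbdcdadbcbcabdc')
  26 → (12, 'cabbcabbabbdcbdcdadbcbcabdc')
  27 → (34, 'cabdc')
  28 → (6, 'cbacaacabbcabbabbdcbdcdadbcbcabdc')
  29 → (32, 'cbcabdc')
  30 → (24, 'cbdcdadbcbcabdc')
  31 → (5, 'ccbacaacabbcabbabbdcbdcdadbcbcabdc')
  32 → (27, 'cdadbcbcabdc')
  33 → (28, 'dadbcbcabdc')
  34 → (30, 'dbcbcabdc')
  35 → (37, 'dc')
  36 → (23, 'dcbdcdadbcbcabdc')
  37 → (4, 'dccbacaacabbcabbabbdcbdcdadbcbcabdc')
  38 → (26, 'dcdadbcbcabdc')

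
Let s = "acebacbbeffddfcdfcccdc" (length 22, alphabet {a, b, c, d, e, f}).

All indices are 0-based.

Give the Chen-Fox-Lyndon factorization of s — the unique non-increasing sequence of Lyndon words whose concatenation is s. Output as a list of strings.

emit factor 1: 'aceb' (i=0, period=4)
emit factor 2: 'acbbeffddfcdfcccdc' (i=4, period=18)

["aceb", "acbbeffddfcdfcccdc"]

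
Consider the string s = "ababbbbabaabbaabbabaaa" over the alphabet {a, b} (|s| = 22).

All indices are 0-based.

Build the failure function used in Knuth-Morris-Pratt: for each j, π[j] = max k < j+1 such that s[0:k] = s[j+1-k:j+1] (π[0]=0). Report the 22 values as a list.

π[0] = 0
j=1 s[j]='b': π[1]=0 (border '')
j=2 s[j]='a': π[2]=1 (border 'a')
j=3 s[j]='b': π[3]=2 (border 'ab')
j=4 s[j]='b': k: 2→0; π[4]=0 (border '')
j=5 s[j]='b': π[5]=0 (border '')
j=6 s[j]='b': π[6]=0 (border '')
j=7 s[j]='a': π[7]=1 (border 'a')
j=8 s[j]='b': π[8]=2 (border 'ab')
j=9 s[j]='a': π[9]=3 (border 'aba')
j=10 s[j]='a': k: 3→1→0; π[10]=1 (border 'a')
j=11 s[j]='b': π[11]=2 (border 'ab')
j=12 s[j]='b': k: 2→0; π[12]=0 (border '')
j=13 s[j]='a': π[13]=1 (border 'a')
j=14 s[j]='a': k: 1→0; π[14]=1 (border 'a')
j=15 s[j]='b': π[15]=2 (border 'ab')
j=16 s[j]='b': k: 2→0; π[16]=0 (border '')
j=17 s[j]='a': π[17]=1 (border 'a')
j=18 s[j]='b': π[18]=2 (border 'ab')
j=19 s[j]='a': π[19]=3 (border 'aba')
j=20 s[j]='a': k: 3→1→0; π[20]=1 (border 'a')
j=21 s[j]='a': k: 1→0; π[21]=1 (border 'a')

[0, 0, 1, 2, 0, 0, 0, 1, 2, 3, 1, 2, 0, 1, 1, 2, 0, 1, 2, 3, 1, 1]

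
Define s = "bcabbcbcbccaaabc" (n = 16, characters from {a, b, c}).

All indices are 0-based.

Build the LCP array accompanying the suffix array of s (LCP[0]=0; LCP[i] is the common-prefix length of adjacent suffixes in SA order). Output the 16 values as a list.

[0, 2, 1, 2, 0, 1, 2, 2, 4, 2, 0, 1, 2, 1, 3, 1]

rank | idx | suffix
   0 |  11 | aaabc
   1 |  12 | aabc
   2 |   2 | abbcbcbccaaabc
   3 |  13 | abc
   4 |   3 | bbcbcbccaaabc
   5 |  14 | bc
   6 |   0 | bcabbcbcbccaaabc
   7 |   4 | bcbcbccaaabc
   8 |   6 | bcbccaaabc
   9 |   8 | bccaaabc
  10 |  15 | c
  11 |  10 | caaabc
  12 |   1 | cabbcbcbccaaabc
  13 |   5 | cbcbccaaabc
  14 |   7 | cbccaaabc
  15 |   9 | ccaaabc

SA = [11, 12, 2, 13, 3, 14, 0, 4, 6, 8, 15, 10, 1, 5, 7, 9]
rank  pair      lcp
   1  s[11:],s[12:]  2  'aa'
   2  s[12:],s[2:]  1  'a'
   3  s[2:],s[13:]  2  'ab'
   4  s[13:],s[3:]  0  ''
   5  s[3:],s[14:]  1  'b'
   6  s[14:],s[0:]  2  'bc'
   7  s[0:],s[4:]  2  'bc'
   8  s[4:],s[6:]  4  'bcbc'
   9  s[6:],s[8:]  2  'bc'
  10  s[8:],s[15:]  0  ''
  11  s[15:],s[10:]  1  'c'
  12  s[10:],s[1:]  2  'ca'
  13  s[1:],s[5:]  1  'c'
  14  s[5:],s[7:]  3  'cbc'
  15  s[7:],s[9:]  1  'c'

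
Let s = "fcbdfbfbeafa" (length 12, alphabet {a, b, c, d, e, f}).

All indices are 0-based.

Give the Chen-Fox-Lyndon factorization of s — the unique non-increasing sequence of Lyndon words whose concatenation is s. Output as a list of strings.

emit factor 1: 'f' (i=0, period=1)
emit factor 2: 'c' (i=1, period=1)
emit factor 3: 'bdfbfbe' (i=2, period=7)
emit factor 4: 'af' (i=9, period=2)
emit factor 5: 'a' (i=11, period=1)

["f", "c", "bdfbfbe", "af", "a"]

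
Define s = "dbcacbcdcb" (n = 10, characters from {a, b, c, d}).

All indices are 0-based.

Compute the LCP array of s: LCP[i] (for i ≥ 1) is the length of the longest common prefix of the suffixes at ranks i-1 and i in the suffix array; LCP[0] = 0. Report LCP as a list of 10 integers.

[0, 0, 1, 2, 0, 1, 2, 1, 0, 1]

sorted suffixes:
  #0 SA[0]=3  'acbcdcb'
  #1 SA[1]=9  'b'
  #2 SA[2]=1  'bcacbcdcb'
  #3 SA[3]=5  'bcdcb'
  #4 SA[4]=2  'cacbcdcb'
  #5 SA[5]=8  'cb'
  #6 SA[6]=4  'cbcdcb'
  #7 SA[7]=6  'cdcb'
  #8 SA[8]=0  'dbcacbcdcb'
  #9 SA[9]=7  'dcb'

SA = [3, 9, 1, 5, 2, 8, 4, 6, 0, 7]
rank  pair      lcp
   1  s[3:],s[9:]  0  ''
   2  s[9:],s[1:]  1  'b'
   3  s[1:],s[5:]  2  'bc'
   4  s[5:],s[2:]  0  ''
   5  s[2:],s[8:]  1  'c'
   6  s[8:],s[4:]  2  'cb'
   7  s[4:],s[6:]  1  'c'
   8  s[6:],s[0:]  0  ''
   9  s[0:],s[7:]  1  'd'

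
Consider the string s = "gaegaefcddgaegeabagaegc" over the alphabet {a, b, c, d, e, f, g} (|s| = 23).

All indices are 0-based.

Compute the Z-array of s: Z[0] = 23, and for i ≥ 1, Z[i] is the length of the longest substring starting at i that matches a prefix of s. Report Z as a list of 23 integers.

Z[0]=23
i=1: outside box; Z[1]=0
i=2: outside box; Z[2]=0
i=3: outside box; Z[3]=3 grow→box=[3,6)
i=4: min(r-i=2, Z[1]=0)=0; Z[4]=0
i=5: min(r-i=1, Z[2]=0)=0; Z[5]=0
i=6: outside box; Z[6]=0
i=7: outside box; Z[7]=0
i=8: outside box; Z[8]=0
i=9: outside box; Z[9]=0
i=10: outside box; Z[10]=4 grow→box=[10,14)
i=11: min(r-i=3, Z[1]=0)=0; Z[11]=0
i=12: min(r-i=2, Z[2]=0)=0; Z[12]=0
i=13: min(r-i=1, Z[3]=3)=1; Z[13]=1
i=14: outside box; Z[14]=0
i=15: outside box; Z[15]=0
i=16: outside box; Z[16]=0
i=17: outside box; Z[17]=0
i=18: outside box; Z[18]=4 grow→box=[18,22)
i=19: min(r-i=3, Z[1]=0)=0; Z[19]=0
i=20: min(r-i=2, Z[2]=0)=0; Z[20]=0
i=21: min(r-i=1, Z[3]=3)=1; Z[21]=1
i=22: outside box; Z[22]=0

[23, 0, 0, 3, 0, 0, 0, 0, 0, 0, 4, 0, 0, 1, 0, 0, 0, 0, 4, 0, 0, 1, 0]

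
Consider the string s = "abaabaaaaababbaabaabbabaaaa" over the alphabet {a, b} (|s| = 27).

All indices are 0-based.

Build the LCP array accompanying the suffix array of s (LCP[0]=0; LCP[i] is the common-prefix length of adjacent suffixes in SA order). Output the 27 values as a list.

rank | idx | suffix
   0 |  26 | a
   1 |  25 | aa
   2 |  24 | aaa
   3 |  23 | aaaa
   4 |   5 | aaaaababbaabaabbabaaaa
   5 |   6 | aaaababbaabaabbabaaaa
   6 |   7 | aaababbaabaabbabaaaa
   7 |   2 | aabaaaaababbaabaabbabaaaa
   8 |  14 | aabaabbabaaaa
   9 |   8 | aababbaabaabbabaaaa
  10 |  17 | aabbabaaaa
  11 |  21 | abaaaa
  12 |   3 | abaaaaababbaabaabbabaaaa
  13 |   0 | abaabaaaaababbaabaabbabaaaa
  14 |  15 | abaabbabaaaa
  15 |   9 | ababbaabaabbabaaaa
  16 |  11 | abbaabaabbabaaaa
  17 |  18 | abbabaaaa
  18 |  22 | baaaa
  19 |   4 | baaaaababbaabaabbabaaaa
  20 |   1 | baabaaaaababbaabaabbabaaaa
  21 |  13 | baabaabbabaaaa
  22 |  16 | baabbabaaaa
  23 |  20 | babaaaa
  24 |  10 | babbaabaabbabaaaa
  25 |  12 | bbaabaabbabaaaa
  26 |  19 | bbabaaaa

SA = [26, 25, 24, 23, 5, 6, 7, 2, 14, 8, 17, 21, 3, 0, 15, 9, 11, 18, 22, 4, 1, 13, 16, 20, 10, 12, 19]
i: (SA[i-1],SA[i]) lcp shared
  1: (26,25) 1 'a'
  2: (25,24) 2 'aa'
  3: (24,23) 3 'aaa'
  4: (23,5) 4 'aaaa'
  5: (5,6) 4 'aaaa'
  6: (6,7) 3 'aaa'
  7: (7,2) 2 'aa'
  8: (2,14) 5 'aabaa'
  9: (14,8) 4 'aaba'
  10: (8,17) 3 'aab'
  11: (17,21) 1 'a'
  12: (21,3) 6 'abaaaa'
  13: (3,0) 4 'abaa'
  14: (0,15) 5 'abaab'
  15: (15,9) 3 'aba'
  16: (9,11) 2 'ab'
  17: (11,18) 4 'abba'
  18: (18,22) 0 ''
  19: (22,4) 5 'baaaa'
  20: (4,1) 3 'baa'
  21: (1,13) 6 'baabaa'
  22: (13,16) 4 'baab'
  23: (16,20) 2 'ba'
  24: (20,10) 3 'bab'
  25: (10,12) 1 'b'
  26: (12,19) 3 'bba'

[0, 1, 2, 3, 4, 4, 3, 2, 5, 4, 3, 1, 6, 4, 5, 3, 2, 4, 0, 5, 3, 6, 4, 2, 3, 1, 3]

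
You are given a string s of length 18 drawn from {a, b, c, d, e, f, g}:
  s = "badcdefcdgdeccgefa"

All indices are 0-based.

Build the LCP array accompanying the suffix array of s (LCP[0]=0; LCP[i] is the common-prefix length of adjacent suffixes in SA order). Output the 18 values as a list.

[0, 1, 0, 0, 1, 2, 1, 0, 1, 2, 1, 0, 1, 2, 0, 1, 0, 1]

rank→(start, suffix):
  0 → (17, 'a')
  1 → (1, 'adcdefcdgdeccgefa')
  2 → (0, 'badcdefcdgdeccgefa')
  3 → (12, 'ccgefa')
  4 → (3, 'cdefcdgdeccgefa')
  5 → (7, 'cdgdeccgefa')
  6 → (13, 'cgefa')
  7 → (2, 'dcdefcdgdeccgefa')
  8 → (10, 'deccgefa')
  9 → (4, 'defcdgdeccgefa')
  10 → (8, 'dgdeccgefa')
  11 → (11, 'eccgefa')
  12 → (15, 'efa')
  13 → (5, 'efcdgdeccgefa')
  14 → (16, 'fa')
  15 → (6, 'fcdgdeccgefa')
  16 → (9, 'gdeccgefa')
  17 → (14, 'gefa')

SA = [17, 1, 0, 12, 3, 7, 13, 2, 10, 4, 8, 11, 15, 5, 16, 6, 9, 14]
rank  pair      lcp
   1  s[17:],s[1:]  1  'a'
   2  s[1:],s[0:]  0  ''
   3  s[0:],s[12:]  0  ''
   4  s[12:],s[3:]  1  'c'
   5  s[3:],s[7:]  2  'cd'
   6  s[7:],s[13:]  1  'c'
   7  s[13:],s[2:]  0  ''
   8  s[2:],s[10:]  1  'd'
   9  s[10:],s[4:]  2  'de'
  10  s[4:],s[8:]  1  'd'
  11  s[8:],s[11:]  0  ''
  12  s[11:],s[15:]  1  'e'
  13  s[15:],s[5:]  2  'ef'
  14  s[5:],s[16:]  0  ''
  15  s[16:],s[6:]  1  'f'
  16  s[6:],s[9:]  0  ''
  17  s[9:],s[14:]  1  'g'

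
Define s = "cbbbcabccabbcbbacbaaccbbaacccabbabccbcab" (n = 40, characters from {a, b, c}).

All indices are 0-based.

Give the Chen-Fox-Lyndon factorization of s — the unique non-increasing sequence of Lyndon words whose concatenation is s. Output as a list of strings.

emit factor 1: 'c' (i=0, period=1)
emit factor 2: 'bbbc' (i=1, period=4)
emit factor 3: 'abcc' (i=5, period=4)
emit factor 4: 'abbcbbacb' (i=9, period=9)
emit factor 5: 'aaccbbaacccabbabccbcab' (i=18, period=22)

["c", "bbbc", "abcc", "abbcbbacb", "aaccbbaacccabbabccbcab"]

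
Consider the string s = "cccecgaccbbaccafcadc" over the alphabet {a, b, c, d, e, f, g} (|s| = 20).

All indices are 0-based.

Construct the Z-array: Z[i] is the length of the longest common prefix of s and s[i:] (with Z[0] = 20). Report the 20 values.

[20, 2, 1, 0, 1, 0, 0, 2, 1, 0, 0, 0, 2, 1, 0, 0, 1, 0, 0, 1]

Z[0]=20
i=1: outside box; Z[1]=2 grow→box=[1,3)
i=2: min(r-i=1, Z[1]=2)=1; Z[2]=1
i=3: outside box; Z[3]=0
i=4: outside box; Z[4]=1 grow→box=[4,5)
i=5: outside box; Z[5]=0
i=6: outside box; Z[6]=0
i=7: outside box; Z[7]=2 grow→box=[7,9)
i=8: min(r-i=1, Z[1]=2)=1; Z[8]=1
i=9: outside box; Z[9]=0
i=10: outside box; Z[10]=0
i=11: outside box; Z[11]=0
i=12: outside box; Z[12]=2 grow→box=[12,14)
i=13: min(r-i=1, Z[1]=2)=1; Z[13]=1
i=14: outside box; Z[14]=0
i=15: outside box; Z[15]=0
i=16: outside box; Z[16]=1 grow→box=[16,17)
i=17: outside box; Z[17]=0
i=18: outside box; Z[18]=0
i=19: outside box; Z[19]=1 grow→box=[19,20)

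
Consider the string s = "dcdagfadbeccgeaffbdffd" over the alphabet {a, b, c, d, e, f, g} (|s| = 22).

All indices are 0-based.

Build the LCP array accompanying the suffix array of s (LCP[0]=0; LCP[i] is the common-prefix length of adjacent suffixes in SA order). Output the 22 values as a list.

rank | idx | suffix
   0 |   6 | adbeccgeaffbdffd
   1 |  14 | affbdffd
   2 |   3 | agfadbeccgeaffbdffd
   3 |  17 | bdffd
   4 |   8 | beccgeaffbdffd
   5 |  10 | ccgeaffbdffd
   6 |   1 | cdagfadbeccgeaffbdffd
   7 |  11 | cgeaffbdffd
   8 |  21 | d
   9 |   2 | dagfadbeccgeaffbdffd
  10 |   7 | dbeccgeaffbdffd
  11 |   0 | dcdagfadbeccgeaffbdffd
  12 |  18 | dffd
  13 |  13 | eaffbdffd
  14 |   9 | eccgeaffbdffd
  15 |   5 | fadbeccgeaffbdffd
  16 |  16 | fbdffd
  17 |  20 | fd
  18 |  15 | ffbdffd
  19 |  19 | ffd
  20 |  12 | geaffbdffd
  21 |   4 | gfadbeccgeaffbdffd

SA = [6, 14, 3, 17, 8, 10, 1, 11, 21, 2, 7, 0, 18, 13, 9, 5, 16, 20, 15, 19, 12, 4]
[i] adj suffixes → lcp
  [1] 6/14 → 1 ('a')
  [2] 14/3 → 1 ('a')
  [3] 3/17 → 0 ('')
  [4] 17/8 → 1 ('b')
  [5] 8/10 → 0 ('')
  [6] 10/1 → 1 ('c')
  [7] 1/11 → 1 ('c')
  [8] 11/21 → 0 ('')
  [9] 21/2 → 1 ('d')
  [10] 2/7 → 1 ('d')
  [11] 7/0 → 1 ('d')
  [12] 0/18 → 1 ('d')
  [13] 18/13 → 0 ('')
  [14] 13/9 → 1 ('e')
  [15] 9/5 → 0 ('')
  [16] 5/16 → 1 ('f')
  [17] 16/20 → 1 ('f')
  [18] 20/15 → 1 ('f')
  [19] 15/19 → 2 ('ff')
  [20] 19/12 → 0 ('')
  [21] 12/4 → 1 ('g')

[0, 1, 1, 0, 1, 0, 1, 1, 0, 1, 1, 1, 1, 0, 1, 0, 1, 1, 1, 2, 0, 1]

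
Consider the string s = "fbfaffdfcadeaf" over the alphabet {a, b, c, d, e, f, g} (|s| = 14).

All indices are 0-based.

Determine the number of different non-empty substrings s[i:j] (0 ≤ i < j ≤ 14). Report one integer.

rank | idx | suffix
   0 |   9 | adeaf
   1 |  12 | af
   2 |   3 | affdfcadeaf
   3 |   1 | bfaffdfcadeaf
   4 |   8 | cadeaf
   5 |  10 | deaf
   6 |   6 | dfcadeaf
   7 |  11 | eaf
   8 |  13 | f
   9 |   2 | faffdfcadeaf
  10 |   0 | fbfaffdfcadeaf
  11 |   7 | fcadeaf
  12 |   5 | fdfcadeaf
  13 |   4 | ffdfcadeaf

SA = [9, 12, 3, 1, 8, 10, 6, 11, 13, 2, 0, 7, 5, 4]
i: (SA[i-1],SA[i]) lcp shared
  1: (9,12) 1 'a'
  2: (12,3) 2 'af'
  3: (3,1) 0 ''
  4: (1,8) 0 ''
  5: (8,10) 0 ''
  6: (10,6) 1 'd'
  7: (6,11) 0 ''
  8: (11,13) 0 ''
  9: (13,2) 1 'f'
  10: (2,0) 1 'f'
  11: (0,7) 1 'f'
  12: (7,5) 1 'f'
  13: (5,4) 1 'f'

n(n+1)/2 = 14·15/2 = 105
Σ LCP = 0 + 1 + 2 + 0 + 0 + 0 + 1 + 0 + 0 + 1 + 1 + 1 + 1 + 1 = 9
distinct = 105 − 9 = 96

96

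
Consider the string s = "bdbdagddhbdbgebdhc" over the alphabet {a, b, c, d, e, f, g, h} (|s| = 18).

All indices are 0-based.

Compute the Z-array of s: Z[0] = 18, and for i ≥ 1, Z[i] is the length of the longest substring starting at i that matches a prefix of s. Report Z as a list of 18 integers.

Z[0]=18
i=1: fresh scan; Z[1]=0
i=2: fresh scan; Z[2]=2 grow→box=[2,4)
i=3: min(r-i=1, Z[1]=0)=0; Z[3]=0
i=4: fresh scan; Z[4]=0
i=5: fresh scan; Z[5]=0
i=6: fresh scan; Z[6]=0
i=7: fresh scan; Z[7]=0
i=8: fresh scan; Z[8]=0
i=9: fresh scan; Z[9]=3 grow→box=[9,12)
i=10: min(r-i=2, Z[1]=0)=0; Z[10]=0
i=11: min(r-i=1, Z[2]=2)=1; Z[11]=1
i=12: fresh scan; Z[12]=0
i=13: fresh scan; Z[13]=0
i=14: fresh scan; Z[14]=2 grow→box=[14,16)
i=15: min(r-i=1, Z[1]=0)=0; Z[15]=0
i=16: fresh scan; Z[16]=0
i=17: fresh scan; Z[17]=0

[18, 0, 2, 0, 0, 0, 0, 0, 0, 3, 0, 1, 0, 0, 2, 0, 0, 0]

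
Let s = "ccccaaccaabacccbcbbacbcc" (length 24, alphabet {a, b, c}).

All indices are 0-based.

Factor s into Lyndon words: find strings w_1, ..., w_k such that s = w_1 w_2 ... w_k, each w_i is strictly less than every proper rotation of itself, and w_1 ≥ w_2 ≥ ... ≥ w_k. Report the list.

emit factor 1: 'c' (i=0, period=1)
emit factor 2: 'c' (i=1, period=1)
emit factor 3: 'c' (i=2, period=1)
emit factor 4: 'c' (i=3, period=1)
emit factor 5: 'aacc' (i=4, period=4)
emit factor 6: 'aabacccbcbbacbcc' (i=8, period=16)

["c", "c", "c", "c", "aacc", "aabacccbcbbacbcc"]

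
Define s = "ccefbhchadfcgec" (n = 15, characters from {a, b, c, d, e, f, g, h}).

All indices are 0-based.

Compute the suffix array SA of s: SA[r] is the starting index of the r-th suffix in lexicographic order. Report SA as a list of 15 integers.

[8, 4, 14, 0, 1, 11, 6, 9, 13, 2, 3, 10, 12, 7, 5]

rank→(start, suffix):
  0 → (8, 'adfcgec')
  1 → (4, 'bhchadfcgec')
  2 → (14, 'c')
  3 → (0, 'ccefbhchadfcgec')
  4 → (1, 'cefbhchadfcgec')
  5 → (11, 'cgec')
  6 → (6, 'chadfcgec')
  7 → (9, 'dfcgec')
  8 → (13, 'ec')
  9 → (2, 'efbhchadfcgec')
  10 → (3, 'fbhchadfcgec')
  11 → (10, 'fcgec')
  12 → (12, 'gec')
  13 → (7, 'hadfcgec')
  14 → (5, 'hchadfcgec')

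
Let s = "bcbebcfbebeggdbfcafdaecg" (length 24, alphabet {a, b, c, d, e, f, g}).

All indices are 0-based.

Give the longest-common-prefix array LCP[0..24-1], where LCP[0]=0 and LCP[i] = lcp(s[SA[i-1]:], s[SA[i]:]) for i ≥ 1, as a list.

[0, 1, 0, 2, 1, 3, 2, 1, 0, 1, 1, 1, 0, 1, 0, 2, 1, 1, 0, 1, 1, 0, 1, 1]

rank | idx | suffix
   0 |  20 | aecg
   1 |  17 | afdaecg
   2 |   0 | bcbebcfbebeggdbfcafdaecg
   3 |   4 | bcfbebeggdbfcafdaecg
   4 |   2 | bebcfbebeggdbfcafdaecg
   5 |   7 | bebeggdbfcafdaecg
   6 |   9 | beggdbfcafdaecg
   7 |  14 | bfcafdaecg
   8 |  16 | cafdaecg
   9 |   1 | cbebcfbebeggdbfcafdaecg
  10 |   5 | cfbebeggdbfcafdaecg
  11 |  22 | cg
  12 |  19 | daecg
  13 |  13 | dbfcafdaecg
  14 |   3 | ebcfbebeggdbfcafdaecg
  15 |   8 | ebeggdbfcafdaecg
  16 |  21 | ecg
  17 |  10 | eggdbfcafdaecg
  18 |   6 | fbebeggdbfcafdaecg
  19 |  15 | fcafdaecg
  20 |  18 | fdaecg
  21 |  23 | g
  22 |  12 | gdbfcafdaecg
  23 |  11 | ggdbfcafdaecg

SA = [20, 17, 0, 4, 2, 7, 9, 14, 16, 1, 5, 22, 19, 13, 3, 8, 21, 10, 6, 15, 18, 23, 12, 11]
i: (SA[i-1],SA[i]) lcp shared
  1: (20,17) 1 'a'
  2: (17,0) 0 ''
  3: (0,4) 2 'bc'
  4: (4,2) 1 'b'
  5: (2,7) 3 'beb'
  6: (7,9) 2 'be'
  7: (9,14) 1 'b'
  8: (14,16) 0 ''
  9: (16,1) 1 'c'
  10: (1,5) 1 'c'
  11: (5,22) 1 'c'
  12: (22,19) 0 ''
  13: (19,13) 1 'd'
  14: (13,3) 0 ''
  15: (3,8) 2 'eb'
  16: (8,21) 1 'e'
  17: (21,10) 1 'e'
  18: (10,6) 0 ''
  19: (6,15) 1 'f'
  20: (15,18) 1 'f'
  21: (18,23) 0 ''
  22: (23,12) 1 'g'
  23: (12,11) 1 'g'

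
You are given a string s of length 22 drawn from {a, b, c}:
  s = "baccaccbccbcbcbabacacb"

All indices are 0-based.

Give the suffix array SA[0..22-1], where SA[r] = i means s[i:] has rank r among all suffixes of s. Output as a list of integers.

rank | idx | suffix
   0 |  15 | abacacb
   1 |  17 | acacb
   2 |  19 | acb
   3 |   1 | accaccbccbcbcbabacacb
   4 |   4 | accbccbcbcbabacacb
   5 |  21 | b
   6 |  14 | babacacb
   7 |  16 | bacacb
   8 |   0 | baccaccbccbcbcbabacacb
   9 |  12 | bcbabacacb
  10 |  10 | bcbcbabacacb
  11 |   7 | bccbcbcbabacacb
  12 |  18 | cacb
  13 |   3 | caccbccbcbcbabacacb
  14 |  20 | cb
  15 |  13 | cbabacacb
  16 |  11 | cbcbabacacb
  17 |   9 | cbcbcbabacacb
  18 |   6 | cbccbcbcbabacacb
  19 |   2 | ccaccbccbcbcbabacacb
  20 |   8 | ccbcbcbabacacb
  21 |   5 | ccbccbcbcbabacacb

[15, 17, 19, 1, 4, 21, 14, 16, 0, 12, 10, 7, 18, 3, 20, 13, 11, 9, 6, 2, 8, 5]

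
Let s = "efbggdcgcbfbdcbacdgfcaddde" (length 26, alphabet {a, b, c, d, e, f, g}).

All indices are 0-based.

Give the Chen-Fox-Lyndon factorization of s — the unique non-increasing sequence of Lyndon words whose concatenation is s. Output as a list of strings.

["ef", "bggdcgc", "bf", "bdc", "b", "acdgfcaddde"]

emit factor 1: 'ef' (i=0, period=2)
emit factor 2: 'bggdcgc' (i=2, period=7)
emit factor 3: 'bf' (i=9, period=2)
emit factor 4: 'bdc' (i=11, period=3)
emit factor 5: 'b' (i=14, period=1)
emit factor 6: 'acdgfcaddde' (i=15, period=11)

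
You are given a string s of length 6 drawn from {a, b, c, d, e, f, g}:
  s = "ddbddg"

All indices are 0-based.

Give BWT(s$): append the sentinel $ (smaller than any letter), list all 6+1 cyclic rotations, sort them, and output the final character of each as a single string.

rank  rotation last
    0  $ddbddg  g
    1  bddg$dd  d
    2  dbddg$d  d
    3  ddbddg$  $
    4  ddg$ddb  b
    5  dg$ddbd  d
    6  g$ddbdd  d

gdd$bdd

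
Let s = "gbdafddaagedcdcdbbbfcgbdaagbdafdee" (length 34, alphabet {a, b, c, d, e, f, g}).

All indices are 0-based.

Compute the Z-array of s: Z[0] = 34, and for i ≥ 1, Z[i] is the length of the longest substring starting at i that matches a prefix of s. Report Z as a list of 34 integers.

Z[0]=34
i=1: outside box; Z[1]=0
i=2: outside box; Z[2]=0
i=3: outside box; Z[3]=0
i=4: outside box; Z[4]=0
i=5: outside box; Z[5]=0
i=6: outside box; Z[6]=0
i=7: outside box; Z[7]=0
i=8: outside box; Z[8]=0
i=9: outside box; Z[9]=1 extend→box=[9,10)
i=10: outside box; Z[10]=0
i=11: outside box; Z[11]=0
i=12: outside box; Z[12]=0
i=13: outside box; Z[13]=0
i=14: outside box; Z[14]=0
i=15: outside box; Z[15]=0
i=16: outside box; Z[16]=0
i=17: outside box; Z[17]=0
i=18: outside box; Z[18]=0
i=19: outside box; Z[19]=0
i=20: outside box; Z[20]=0
i=21: outside box; Z[21]=4 extend→box=[21,25)
i=22: min(r-i=3, Z[1]=0)=0; Z[22]=0
i=23: min(r-i=2, Z[2]=0)=0; Z[23]=0
i=24: min(r-i=1, Z[3]=0)=0; Z[24]=0
i=25: outside box; Z[25]=0
i=26: outside box; Z[26]=6 extend→box=[26,32)
i=27: min(r-i=5, Z[1]=0)=0; Z[27]=0
i=28: min(r-i=4, Z[2]=0)=0; Z[28]=0
i=29: min(r-i=3, Z[3]=0)=0; Z[29]=0
i=30: min(r-i=2, Z[4]=0)=0; Z[30]=0
i=31: min(r-i=1, Z[5]=0)=0; Z[31]=0
i=32: outside box; Z[32]=0
i=33: outside box; Z[33]=0

[34, 0, 0, 0, 0, 0, 0, 0, 0, 1, 0, 0, 0, 0, 0, 0, 0, 0, 0, 0, 0, 4, 0, 0, 0, 0, 6, 0, 0, 0, 0, 0, 0, 0]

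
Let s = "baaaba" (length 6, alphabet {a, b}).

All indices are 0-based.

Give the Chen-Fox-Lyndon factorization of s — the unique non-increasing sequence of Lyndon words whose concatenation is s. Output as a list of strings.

emit factor 1: 'b' (i=0, period=1)
emit factor 2: 'aaab' (i=1, period=4)
emit factor 3: 'a' (i=5, period=1)

["b", "aaab", "a"]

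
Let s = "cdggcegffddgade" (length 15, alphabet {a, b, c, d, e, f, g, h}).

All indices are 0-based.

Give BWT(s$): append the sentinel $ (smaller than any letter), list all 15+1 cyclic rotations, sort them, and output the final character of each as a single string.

eg$gfadcdcfgdged

rank  rotation          last
    0  $cdggcegffddgade  e
    1  ade$cdggcegffddg  g
    2  cdggcegffddgade$  $
    3  cegffddgade$cdgg  g
    4  ddgade$cdggcegff  f
    5  de$cdggcegffddga  a
    6  dgade$cdggcegffd  d
    7  dggcegffddgade$c  c
    8  e$cdggcegffddgad  d
    9  egffddgade$cdggc  c
   10  fddgade$cdggcegf  f
   11  ffddgade$cdggceg  g
   12  gade$cdggcegffdd  d
   13  gcegffddgade$cdg  g
   14  gffddgade$cdggce  e
   15  ggcegffddgade$cd  d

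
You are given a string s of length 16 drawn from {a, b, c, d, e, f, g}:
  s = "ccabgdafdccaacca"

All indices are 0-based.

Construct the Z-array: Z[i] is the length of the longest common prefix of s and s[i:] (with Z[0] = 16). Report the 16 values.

[16, 1, 0, 0, 0, 0, 0, 0, 0, 3, 1, 0, 0, 3, 1, 0]

Z[0]=16
i=1: outside box; Z[1]=1 scan→box=[1,2)
i=2: outside box; Z[2]=0
i=3: outside box; Z[3]=0
i=4: outside box; Z[4]=0
i=5: outside box; Z[5]=0
i=6: outside box; Z[6]=0
i=7: outside box; Z[7]=0
i=8: outside box; Z[8]=0
i=9: outside box; Z[9]=3 scan→box=[9,12)
i=10: min(r-i=2, Z[1]=1)=1; Z[10]=1
i=11: min(r-i=1, Z[2]=0)=0; Z[11]=0
i=12: outside box; Z[12]=0
i=13: outside box; Z[13]=3 scan→box=[13,16)
i=14: min(r-i=2, Z[1]=1)=1; Z[14]=1
i=15: min(r-i=1, Z[2]=0)=0; Z[15]=0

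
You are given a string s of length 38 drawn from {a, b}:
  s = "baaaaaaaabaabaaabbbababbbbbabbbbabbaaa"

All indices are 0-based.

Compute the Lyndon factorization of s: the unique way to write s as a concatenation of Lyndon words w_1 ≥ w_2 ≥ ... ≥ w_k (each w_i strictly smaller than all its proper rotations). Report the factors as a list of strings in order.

["b", "aaaaaaaabaabaaabbbababbbbbabbbbabb", "a", "a", "a"]

emit factor 1: 'b' (i=0, period=1)
emit factor 2: 'aaaaaaaabaabaaabbbababbbbbabbbbabb' (i=1, period=34)
emit factor 3: 'a' (i=35, period=1)
emit factor 4: 'a' (i=36, period=1)
emit factor 5: 'a' (i=37, period=1)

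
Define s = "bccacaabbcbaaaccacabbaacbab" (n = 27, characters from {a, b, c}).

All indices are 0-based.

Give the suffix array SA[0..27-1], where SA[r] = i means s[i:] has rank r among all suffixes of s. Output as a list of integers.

rank | idx | suffix
   0 |  11 | aaaccacabbaacbab
   1 |   5 | aabbcbaaaccacabbaacbab
   2 |  21 | aacbab
   3 |  12 | aaccacabbaacbab
   4 |  25 | ab
   5 |  18 | abbaacbab
   6 |   6 | abbcbaaaccacabbaacbab
   7 |   3 | acaabbcbaaaccacabbaacbab
   8 |  16 | acabbaacbab
   9 |  22 | acbab
  10 |  13 | accacabbaacbab
  11 |  26 | b
  12 |  10 | baaaccacabbaacbab
  13 |  20 | baacbab
  14 |  24 | bab
  15 |  19 | bbaacbab
  16 |   7 | bbcbaaaccacabbaacbab
  17 |   8 | bcbaaaccacabbaacbab
  18 |   0 | bccacaabbcbaaaccacabbaacbab
  19 |   4 | caabbcbaaaccacabbaacbab
  20 |  17 | cabbaacbab
  21 |   2 | cacaabbcbaaaccacabbaacbab
  22 |  15 | cacabbaacbab
  23 |   9 | cbaaaccacabbaacbab
  24 |  23 | cbab
  25 |   1 | ccacaabbcbaaaccacabbaacbab
  26 |  14 | ccacabbaacbab

[11, 5, 21, 12, 25, 18, 6, 3, 16, 22, 13, 26, 10, 20, 24, 19, 7, 8, 0, 4, 17, 2, 15, 9, 23, 1, 14]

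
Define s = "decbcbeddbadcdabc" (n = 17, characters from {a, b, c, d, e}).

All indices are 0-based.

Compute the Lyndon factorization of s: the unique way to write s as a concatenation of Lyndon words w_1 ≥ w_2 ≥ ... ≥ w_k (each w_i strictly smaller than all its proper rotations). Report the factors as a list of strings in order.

["de", "c", "bcbedd", "b", "adcd", "abc"]

emit factor 1: 'de' (i=0, period=2)
emit factor 2: 'c' (i=2, period=1)
emit factor 3: 'bcbedd' (i=3, period=6)
emit factor 4: 'b' (i=9, period=1)
emit factor 5: 'adcd' (i=10, period=4)
emit factor 6: 'abc' (i=14, period=3)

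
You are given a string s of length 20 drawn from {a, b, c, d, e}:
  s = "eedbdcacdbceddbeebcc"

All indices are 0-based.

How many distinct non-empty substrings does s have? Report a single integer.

sorted suffixes:
  #0 SA[0]=6  'acdbceddbeebcc'
  #1 SA[1]=17  'bcc'
  #2 SA[2]=9  'bceddbeebcc'
  #3 SA[3]=3  'bdcacdbceddbeebcc'
  #4 SA[4]=14  'beebcc'
  #5 SA[5]=19  'c'
  #6 SA[6]=5  'cacdbceddbeebcc'
  #7 SA[7]=18  'cc'
  #8 SA[8]=7  'cdbceddbeebcc'
  #9 SA[9]=10  'ceddbeebcc'
  #10 SA[10]=8  'dbceddbeebcc'
  #11 SA[11]=2  'dbdcacdbceddbeebcc'
  #12 SA[12]=13  'dbeebcc'
  #13 SA[13]=4  'dcacdbceddbeebcc'
  #14 SA[14]=12  'ddbeebcc'
  #15 SA[15]=16  'ebcc'
  #16 SA[16]=1  'edbdcacdbceddbeebcc'
  #17 SA[17]=11  'eddbeebcc'
  #18 SA[18]=15  'eebcc'
  #19 SA[19]=0  'eedbdcacdbceddbeebcc'

SA = [6, 17, 9, 3, 14, 19, 5, 18, 7, 10, 8, 2, 13, 4, 12, 16, 1, 11, 15, 0]
[i] adj suffixes → lcp
  [1] 6/17 → 0 ('')
  [2] 17/9 → 2 ('bc')
  [3] 9/3 → 1 ('b')
  [4] 3/14 → 1 ('b')
  [5] 14/19 → 0 ('')
  [6] 19/5 → 1 ('c')
  [7] 5/18 → 1 ('c')
  [8] 18/7 → 1 ('c')
  [9] 7/10 → 1 ('c')
  [10] 10/8 → 0 ('')
  [11] 8/2 → 2 ('db')
  [12] 2/13 → 2 ('db')
  [13] 13/4 → 1 ('d')
  [14] 4/12 → 1 ('d')
  [15] 12/16 → 0 ('')
  [16] 16/1 → 1 ('e')
  [17] 1/11 → 2 ('ed')
  [18] 11/15 → 1 ('e')
  [19] 15/0 → 2 ('ee')

n(n+1)/2 = 20·21/2 = 210
Σ LCP = 0 + 0 + 2 + 1 + 1 + 0 + 1 + 1 + 1 + 1 + 0 + 2 + 2 + 1 + 1 + 0 + 1 + 2 + 1 + 2 = 20
distinct = 210 − 20 = 190

190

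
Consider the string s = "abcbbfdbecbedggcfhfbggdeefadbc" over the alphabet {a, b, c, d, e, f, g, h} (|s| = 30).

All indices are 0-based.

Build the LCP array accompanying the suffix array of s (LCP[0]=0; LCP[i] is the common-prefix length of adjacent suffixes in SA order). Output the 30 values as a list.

[0, 1, 0, 1, 2, 1, 2, 1, 1, 0, 1, 2, 1, 0, 2, 1, 1, 0, 1, 1, 1, 0, 1, 1, 1, 0, 1, 1, 2, 0]

rank→(start, suffix):
  0 → (0, 'abcbbfdbecbedggcfhfbggdeefadbc')
  1 → (26, 'adbc')
  2 → (3, 'bbfdbecbedggcfhfbggdeefadbc')
  3 → (28, 'bc')
  4 → (1, 'bcbbfdbecbedggcfhfbggdeefadbc')
  5 → (7, 'becbedggcfhfbggdeefadbc')
  6 → (10, 'bedggcfhfbggdeefadbc')
  7 → (4, 'bfdbecbedggcfhfbggdeefadbc')
  8 → (19, 'bggdeefadbc')
  9 → (29, 'c')
  10 → (2, 'cbbfdbecbedggcfhfbggdeefadbc')
  11 → (9, 'cbedggcfhfbggdeefadbc')
  12 → (15, 'cfhfbggdeefadbc')
  13 → (27, 'dbc')
  14 → (6, 'dbecbedggcfhfbggdeefadbc')
  15 → (22, 'deefadbc')
  16 → (12, 'dggcfhfbggdeefadbc')
  17 → (8, 'ecbedggcfhfbggdeefadbc')
  18 → (11, 'edggcfhfbggdeefadbc')
  19 → (23, 'eefadbc')
  20 → (24, 'efadbc')
  21 → (25, 'fadbc')
  22 → (18, 'fbggdeefadbc')
  23 → (5, 'fdbecbedggcfhfbggdeefadbc')
  24 → (16, 'fhfbggdeefadbc')
  25 → (14, 'gcfhfbggdeefadbc')
  26 → (21, 'gdeefadbc')
  27 → (13, 'ggcfhfbggdeefadbc')
  28 → (20, 'ggdeefadbc')
  29 → (17, 'hfbggdeefadbc')

SA = [0, 26, 3, 28, 1, 7, 10, 4, 19, 29, 2, 9, 15, 27, 6, 22, 12, 8, 11, 23, 24, 25, 18, 5, 16, 14, 21, 13, 20, 17]
[i] adj suffixes → lcp
  [1] 0/26 → 1 ('a')
  [2] 26/3 → 0 ('')
  [3] 3/28 → 1 ('b')
  [4] 28/1 → 2 ('bc')
  [5] 1/7 → 1 ('b')
  [6] 7/10 → 2 ('be')
  [7] 10/4 → 1 ('b')
  [8] 4/19 → 1 ('b')
  [9] 19/29 → 0 ('')
  [10] 29/2 → 1 ('c')
  [11] 2/9 → 2 ('cb')
  [12] 9/15 → 1 ('c')
  [13] 15/27 → 0 ('')
  [14] 27/6 → 2 ('db')
  [15] 6/22 → 1 ('d')
  [16] 22/12 → 1 ('d')
  [17] 12/8 → 0 ('')
  [18] 8/11 → 1 ('e')
  [19] 11/23 → 1 ('e')
  [20] 23/24 → 1 ('e')
  [21] 24/25 → 0 ('')
  [22] 25/18 → 1 ('f')
  [23] 18/5 → 1 ('f')
  [24] 5/16 → 1 ('f')
  [25] 16/14 → 0 ('')
  [26] 14/21 → 1 ('g')
  [27] 21/13 → 1 ('g')
  [28] 13/20 → 2 ('gg')
  [29] 20/17 → 0 ('')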